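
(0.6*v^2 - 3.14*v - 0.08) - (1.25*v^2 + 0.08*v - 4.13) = -0.65*v^2 - 3.22*v + 4.05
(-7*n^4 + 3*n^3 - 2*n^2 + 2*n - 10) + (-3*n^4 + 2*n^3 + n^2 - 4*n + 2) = -10*n^4 + 5*n^3 - n^2 - 2*n - 8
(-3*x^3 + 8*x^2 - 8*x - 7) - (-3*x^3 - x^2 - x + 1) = 9*x^2 - 7*x - 8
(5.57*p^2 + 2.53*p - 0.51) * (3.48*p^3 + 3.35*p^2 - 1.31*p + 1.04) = 19.3836*p^5 + 27.4639*p^4 - 0.596*p^3 + 0.770000000000001*p^2 + 3.2993*p - 0.5304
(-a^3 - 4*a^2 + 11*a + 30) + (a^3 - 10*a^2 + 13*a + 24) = -14*a^2 + 24*a + 54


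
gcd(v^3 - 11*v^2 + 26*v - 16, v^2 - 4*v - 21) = 1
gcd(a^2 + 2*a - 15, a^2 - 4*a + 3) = a - 3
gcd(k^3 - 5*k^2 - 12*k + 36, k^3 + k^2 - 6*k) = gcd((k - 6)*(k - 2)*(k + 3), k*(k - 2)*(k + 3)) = k^2 + k - 6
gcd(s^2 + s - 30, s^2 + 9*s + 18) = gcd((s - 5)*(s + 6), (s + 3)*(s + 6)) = s + 6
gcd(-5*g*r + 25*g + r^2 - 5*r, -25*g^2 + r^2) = -5*g + r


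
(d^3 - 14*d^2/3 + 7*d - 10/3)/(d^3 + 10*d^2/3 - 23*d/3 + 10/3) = (3*d^2 - 11*d + 10)/(3*d^2 + 13*d - 10)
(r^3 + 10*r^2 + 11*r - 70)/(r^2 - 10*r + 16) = (r^2 + 12*r + 35)/(r - 8)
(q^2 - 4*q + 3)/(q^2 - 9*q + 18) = (q - 1)/(q - 6)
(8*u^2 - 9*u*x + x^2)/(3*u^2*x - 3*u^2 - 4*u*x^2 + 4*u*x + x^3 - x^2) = (-8*u + x)/(-3*u*x + 3*u + x^2 - x)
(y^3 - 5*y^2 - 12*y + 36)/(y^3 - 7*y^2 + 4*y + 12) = (y + 3)/(y + 1)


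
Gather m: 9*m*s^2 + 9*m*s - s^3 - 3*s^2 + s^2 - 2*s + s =m*(9*s^2 + 9*s) - s^3 - 2*s^2 - s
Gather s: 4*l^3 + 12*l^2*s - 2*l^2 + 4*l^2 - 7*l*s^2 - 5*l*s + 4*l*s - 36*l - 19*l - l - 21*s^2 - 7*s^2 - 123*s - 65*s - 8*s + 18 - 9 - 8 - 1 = 4*l^3 + 2*l^2 - 56*l + s^2*(-7*l - 28) + s*(12*l^2 - l - 196)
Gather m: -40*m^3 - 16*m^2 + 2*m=-40*m^3 - 16*m^2 + 2*m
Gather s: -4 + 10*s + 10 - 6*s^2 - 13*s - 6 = -6*s^2 - 3*s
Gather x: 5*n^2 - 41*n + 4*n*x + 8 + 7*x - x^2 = 5*n^2 - 41*n - x^2 + x*(4*n + 7) + 8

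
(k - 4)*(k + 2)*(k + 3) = k^3 + k^2 - 14*k - 24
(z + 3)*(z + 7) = z^2 + 10*z + 21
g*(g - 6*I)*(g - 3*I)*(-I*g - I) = -I*g^4 - 9*g^3 - I*g^3 - 9*g^2 + 18*I*g^2 + 18*I*g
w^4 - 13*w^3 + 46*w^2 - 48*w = w*(w - 8)*(w - 3)*(w - 2)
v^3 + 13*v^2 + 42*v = v*(v + 6)*(v + 7)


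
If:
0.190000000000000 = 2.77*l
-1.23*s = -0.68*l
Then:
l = 0.07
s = 0.04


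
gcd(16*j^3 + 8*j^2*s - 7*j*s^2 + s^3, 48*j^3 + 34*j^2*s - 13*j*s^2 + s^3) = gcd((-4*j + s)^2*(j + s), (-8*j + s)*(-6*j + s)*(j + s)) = j + s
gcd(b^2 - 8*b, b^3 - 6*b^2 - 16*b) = b^2 - 8*b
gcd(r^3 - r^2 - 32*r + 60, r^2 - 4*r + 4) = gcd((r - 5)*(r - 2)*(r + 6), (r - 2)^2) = r - 2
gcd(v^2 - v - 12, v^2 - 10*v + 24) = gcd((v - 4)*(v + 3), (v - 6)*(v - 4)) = v - 4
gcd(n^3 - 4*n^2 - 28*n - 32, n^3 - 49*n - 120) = n - 8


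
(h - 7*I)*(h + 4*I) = h^2 - 3*I*h + 28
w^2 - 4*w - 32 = (w - 8)*(w + 4)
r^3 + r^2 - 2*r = r*(r - 1)*(r + 2)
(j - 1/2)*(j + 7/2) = j^2 + 3*j - 7/4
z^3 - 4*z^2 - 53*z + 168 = (z - 8)*(z - 3)*(z + 7)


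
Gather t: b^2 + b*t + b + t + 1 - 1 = b^2 + b + t*(b + 1)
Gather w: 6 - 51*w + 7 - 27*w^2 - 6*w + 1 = -27*w^2 - 57*w + 14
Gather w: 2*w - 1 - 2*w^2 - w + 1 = -2*w^2 + w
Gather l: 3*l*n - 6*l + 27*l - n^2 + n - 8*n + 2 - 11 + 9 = l*(3*n + 21) - n^2 - 7*n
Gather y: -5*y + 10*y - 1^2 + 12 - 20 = 5*y - 9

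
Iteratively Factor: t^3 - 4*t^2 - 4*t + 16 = (t - 4)*(t^2 - 4) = (t - 4)*(t + 2)*(t - 2)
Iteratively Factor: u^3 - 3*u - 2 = (u + 1)*(u^2 - u - 2) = (u + 1)^2*(u - 2)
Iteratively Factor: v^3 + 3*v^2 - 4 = (v + 2)*(v^2 + v - 2) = (v + 2)^2*(v - 1)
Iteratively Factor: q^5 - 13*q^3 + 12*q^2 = (q + 4)*(q^4 - 4*q^3 + 3*q^2) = q*(q + 4)*(q^3 - 4*q^2 + 3*q) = q*(q - 1)*(q + 4)*(q^2 - 3*q) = q*(q - 3)*(q - 1)*(q + 4)*(q)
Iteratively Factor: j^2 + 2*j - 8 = (j + 4)*(j - 2)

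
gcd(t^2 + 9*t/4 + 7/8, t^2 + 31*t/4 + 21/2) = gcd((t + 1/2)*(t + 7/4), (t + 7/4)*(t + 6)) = t + 7/4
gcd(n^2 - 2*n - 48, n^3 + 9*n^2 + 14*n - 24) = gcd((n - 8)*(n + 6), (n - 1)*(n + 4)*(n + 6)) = n + 6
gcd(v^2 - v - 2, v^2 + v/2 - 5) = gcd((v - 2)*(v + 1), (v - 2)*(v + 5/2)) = v - 2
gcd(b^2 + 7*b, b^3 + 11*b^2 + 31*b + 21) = b + 7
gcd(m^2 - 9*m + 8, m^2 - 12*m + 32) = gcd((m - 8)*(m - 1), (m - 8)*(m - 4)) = m - 8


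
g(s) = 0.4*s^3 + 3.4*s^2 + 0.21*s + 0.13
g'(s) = 1.2*s^2 + 6.8*s + 0.21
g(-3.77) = 26.23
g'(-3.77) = -8.37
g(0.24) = 0.38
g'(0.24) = 1.91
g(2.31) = 23.69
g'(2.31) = 22.32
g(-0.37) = 0.50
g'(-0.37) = -2.14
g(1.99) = 17.16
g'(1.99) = 18.49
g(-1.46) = 5.83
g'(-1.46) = -7.16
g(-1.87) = 9.01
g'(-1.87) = -8.31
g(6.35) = 240.98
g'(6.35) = 91.78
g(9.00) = 569.02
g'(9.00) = 158.61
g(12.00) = 1183.45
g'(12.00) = 254.61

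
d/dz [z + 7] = 1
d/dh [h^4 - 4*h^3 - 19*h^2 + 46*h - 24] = 4*h^3 - 12*h^2 - 38*h + 46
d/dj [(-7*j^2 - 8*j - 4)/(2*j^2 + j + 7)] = (9*j^2 - 82*j - 52)/(4*j^4 + 4*j^3 + 29*j^2 + 14*j + 49)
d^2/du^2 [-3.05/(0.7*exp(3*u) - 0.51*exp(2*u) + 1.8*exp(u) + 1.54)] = (-3.05*(2.1*exp(2*u) - 1.02*exp(u) + 1.8)*(4.2*exp(2*u) - 2.04*exp(u) + 3.6)*exp(u) + (19.215*exp(2*u) - 6.222*exp(u) + 5.49)*(0.7*exp(3*u) - 0.51*exp(2*u) + 1.8*exp(u) + 1.54))*exp(u)/(0.7*exp(3*u) - 0.51*exp(2*u) + 1.8*exp(u) + 1.54)^3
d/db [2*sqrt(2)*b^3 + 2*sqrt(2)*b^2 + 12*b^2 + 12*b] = 6*sqrt(2)*b^2 + 4*sqrt(2)*b + 24*b + 12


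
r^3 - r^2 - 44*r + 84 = (r - 6)*(r - 2)*(r + 7)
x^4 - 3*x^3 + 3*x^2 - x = x*(x - 1)^3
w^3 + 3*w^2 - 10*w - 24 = (w - 3)*(w + 2)*(w + 4)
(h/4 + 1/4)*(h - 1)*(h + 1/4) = h^3/4 + h^2/16 - h/4 - 1/16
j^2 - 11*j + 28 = (j - 7)*(j - 4)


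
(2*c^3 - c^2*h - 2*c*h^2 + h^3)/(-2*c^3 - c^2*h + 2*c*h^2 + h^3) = (-2*c + h)/(2*c + h)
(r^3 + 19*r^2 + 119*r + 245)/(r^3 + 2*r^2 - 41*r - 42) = (r^2 + 12*r + 35)/(r^2 - 5*r - 6)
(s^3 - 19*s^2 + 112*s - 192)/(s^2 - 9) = (s^2 - 16*s + 64)/(s + 3)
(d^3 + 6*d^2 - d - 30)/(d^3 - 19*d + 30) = (d + 3)/(d - 3)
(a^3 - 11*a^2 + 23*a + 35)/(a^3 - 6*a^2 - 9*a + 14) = (a^2 - 4*a - 5)/(a^2 + a - 2)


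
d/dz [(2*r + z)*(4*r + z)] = 6*r + 2*z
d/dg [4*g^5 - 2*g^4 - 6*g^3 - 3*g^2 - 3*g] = 20*g^4 - 8*g^3 - 18*g^2 - 6*g - 3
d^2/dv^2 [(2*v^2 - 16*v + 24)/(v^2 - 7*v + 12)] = 4*(-v^3 + 36*v - 84)/(v^6 - 21*v^5 + 183*v^4 - 847*v^3 + 2196*v^2 - 3024*v + 1728)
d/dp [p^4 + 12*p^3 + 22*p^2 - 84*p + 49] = 4*p^3 + 36*p^2 + 44*p - 84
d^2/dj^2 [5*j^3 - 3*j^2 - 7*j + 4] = 30*j - 6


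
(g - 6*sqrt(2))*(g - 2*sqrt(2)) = g^2 - 8*sqrt(2)*g + 24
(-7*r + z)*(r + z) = -7*r^2 - 6*r*z + z^2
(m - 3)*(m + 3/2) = m^2 - 3*m/2 - 9/2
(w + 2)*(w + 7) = w^2 + 9*w + 14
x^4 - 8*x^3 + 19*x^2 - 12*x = x*(x - 4)*(x - 3)*(x - 1)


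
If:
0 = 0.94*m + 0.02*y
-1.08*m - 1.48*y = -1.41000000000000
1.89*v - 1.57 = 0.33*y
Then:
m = -0.02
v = 1.00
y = 0.97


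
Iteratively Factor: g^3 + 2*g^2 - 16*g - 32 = (g - 4)*(g^2 + 6*g + 8) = (g - 4)*(g + 2)*(g + 4)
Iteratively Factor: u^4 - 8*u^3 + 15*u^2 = (u)*(u^3 - 8*u^2 + 15*u) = u*(u - 3)*(u^2 - 5*u) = u^2*(u - 3)*(u - 5)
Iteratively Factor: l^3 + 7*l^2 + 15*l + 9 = (l + 3)*(l^2 + 4*l + 3) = (l + 3)^2*(l + 1)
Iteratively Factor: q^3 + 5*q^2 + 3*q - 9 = (q + 3)*(q^2 + 2*q - 3) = (q - 1)*(q + 3)*(q + 3)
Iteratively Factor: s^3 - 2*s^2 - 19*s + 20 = (s - 5)*(s^2 + 3*s - 4) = (s - 5)*(s + 4)*(s - 1)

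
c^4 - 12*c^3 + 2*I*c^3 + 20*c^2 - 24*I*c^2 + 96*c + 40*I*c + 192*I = (c - 8)*(c - 6)*(c + 2)*(c + 2*I)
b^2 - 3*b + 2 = (b - 2)*(b - 1)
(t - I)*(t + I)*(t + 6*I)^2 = t^4 + 12*I*t^3 - 35*t^2 + 12*I*t - 36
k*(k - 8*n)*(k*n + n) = k^3*n - 8*k^2*n^2 + k^2*n - 8*k*n^2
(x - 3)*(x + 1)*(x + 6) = x^3 + 4*x^2 - 15*x - 18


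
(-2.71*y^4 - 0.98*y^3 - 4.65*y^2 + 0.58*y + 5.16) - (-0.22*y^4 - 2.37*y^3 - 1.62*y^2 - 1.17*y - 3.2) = -2.49*y^4 + 1.39*y^3 - 3.03*y^2 + 1.75*y + 8.36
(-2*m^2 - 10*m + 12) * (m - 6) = -2*m^3 + 2*m^2 + 72*m - 72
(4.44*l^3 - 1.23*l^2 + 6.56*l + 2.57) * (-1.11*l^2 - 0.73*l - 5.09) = -4.9284*l^5 - 1.8759*l^4 - 28.9833*l^3 - 1.3808*l^2 - 35.2665*l - 13.0813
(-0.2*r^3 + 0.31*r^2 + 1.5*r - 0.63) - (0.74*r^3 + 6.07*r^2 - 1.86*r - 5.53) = -0.94*r^3 - 5.76*r^2 + 3.36*r + 4.9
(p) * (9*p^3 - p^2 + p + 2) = 9*p^4 - p^3 + p^2 + 2*p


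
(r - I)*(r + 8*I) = r^2 + 7*I*r + 8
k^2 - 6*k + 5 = (k - 5)*(k - 1)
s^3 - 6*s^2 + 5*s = s*(s - 5)*(s - 1)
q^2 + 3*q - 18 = (q - 3)*(q + 6)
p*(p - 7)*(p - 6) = p^3 - 13*p^2 + 42*p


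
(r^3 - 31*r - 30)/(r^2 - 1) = (r^2 - r - 30)/(r - 1)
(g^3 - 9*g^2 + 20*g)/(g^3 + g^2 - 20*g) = (g - 5)/(g + 5)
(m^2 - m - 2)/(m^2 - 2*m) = (m + 1)/m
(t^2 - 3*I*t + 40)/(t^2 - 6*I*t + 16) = (t + 5*I)/(t + 2*I)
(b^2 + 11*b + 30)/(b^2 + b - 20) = (b + 6)/(b - 4)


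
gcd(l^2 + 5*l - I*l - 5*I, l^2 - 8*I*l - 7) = l - I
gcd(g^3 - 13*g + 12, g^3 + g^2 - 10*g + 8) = g^2 + 3*g - 4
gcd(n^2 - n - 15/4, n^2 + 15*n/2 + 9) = n + 3/2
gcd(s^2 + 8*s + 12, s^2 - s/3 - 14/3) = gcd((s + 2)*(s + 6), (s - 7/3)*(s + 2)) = s + 2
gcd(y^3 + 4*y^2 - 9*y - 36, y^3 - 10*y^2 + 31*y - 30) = y - 3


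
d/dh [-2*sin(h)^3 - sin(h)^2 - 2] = -2*(3*sin(h) + 1)*sin(h)*cos(h)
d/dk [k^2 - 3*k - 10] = 2*k - 3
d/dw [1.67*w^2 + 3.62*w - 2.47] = 3.34*w + 3.62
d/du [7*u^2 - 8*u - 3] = 14*u - 8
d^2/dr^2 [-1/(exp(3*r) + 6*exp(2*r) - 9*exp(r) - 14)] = 3*(-6*(exp(2*r) + 4*exp(r) - 3)^2*exp(r) + (3*exp(2*r) + 8*exp(r) - 3)*(exp(3*r) + 6*exp(2*r) - 9*exp(r) - 14))*exp(r)/(exp(3*r) + 6*exp(2*r) - 9*exp(r) - 14)^3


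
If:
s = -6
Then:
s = -6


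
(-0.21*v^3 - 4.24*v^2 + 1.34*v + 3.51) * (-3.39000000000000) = 0.7119*v^3 + 14.3736*v^2 - 4.5426*v - 11.8989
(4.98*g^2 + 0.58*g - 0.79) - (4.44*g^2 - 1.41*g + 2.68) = 0.54*g^2 + 1.99*g - 3.47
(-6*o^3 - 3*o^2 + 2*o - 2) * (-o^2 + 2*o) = 6*o^5 - 9*o^4 - 8*o^3 + 6*o^2 - 4*o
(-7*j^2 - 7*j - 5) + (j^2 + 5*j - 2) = -6*j^2 - 2*j - 7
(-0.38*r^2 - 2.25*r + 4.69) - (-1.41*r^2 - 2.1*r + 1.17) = 1.03*r^2 - 0.15*r + 3.52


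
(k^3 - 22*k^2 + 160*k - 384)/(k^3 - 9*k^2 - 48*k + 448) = (k - 6)/(k + 7)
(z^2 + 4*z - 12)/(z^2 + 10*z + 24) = (z - 2)/(z + 4)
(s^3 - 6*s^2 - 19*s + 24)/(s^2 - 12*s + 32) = (s^2 + 2*s - 3)/(s - 4)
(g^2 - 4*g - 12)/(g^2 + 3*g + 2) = (g - 6)/(g + 1)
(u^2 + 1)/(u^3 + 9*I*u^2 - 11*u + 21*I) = (u + I)/(u^2 + 10*I*u - 21)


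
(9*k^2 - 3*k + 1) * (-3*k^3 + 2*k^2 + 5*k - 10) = -27*k^5 + 27*k^4 + 36*k^3 - 103*k^2 + 35*k - 10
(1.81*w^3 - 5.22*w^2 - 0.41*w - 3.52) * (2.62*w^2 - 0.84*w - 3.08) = 4.7422*w^5 - 15.1968*w^4 - 2.2642*w^3 + 7.1996*w^2 + 4.2196*w + 10.8416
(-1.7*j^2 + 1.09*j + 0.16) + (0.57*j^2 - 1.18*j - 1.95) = -1.13*j^2 - 0.0899999999999999*j - 1.79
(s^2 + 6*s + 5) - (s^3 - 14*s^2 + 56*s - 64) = -s^3 + 15*s^2 - 50*s + 69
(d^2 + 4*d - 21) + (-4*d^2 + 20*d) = -3*d^2 + 24*d - 21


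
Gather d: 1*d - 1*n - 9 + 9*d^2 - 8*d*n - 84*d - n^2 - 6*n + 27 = 9*d^2 + d*(-8*n - 83) - n^2 - 7*n + 18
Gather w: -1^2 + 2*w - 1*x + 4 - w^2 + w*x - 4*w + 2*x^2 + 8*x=-w^2 + w*(x - 2) + 2*x^2 + 7*x + 3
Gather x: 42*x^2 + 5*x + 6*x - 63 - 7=42*x^2 + 11*x - 70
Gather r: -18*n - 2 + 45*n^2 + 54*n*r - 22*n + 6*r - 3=45*n^2 - 40*n + r*(54*n + 6) - 5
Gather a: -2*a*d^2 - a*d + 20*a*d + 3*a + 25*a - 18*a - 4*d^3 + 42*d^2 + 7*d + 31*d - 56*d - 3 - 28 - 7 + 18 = a*(-2*d^2 + 19*d + 10) - 4*d^3 + 42*d^2 - 18*d - 20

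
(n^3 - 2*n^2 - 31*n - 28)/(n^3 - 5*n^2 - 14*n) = (n^2 + 5*n + 4)/(n*(n + 2))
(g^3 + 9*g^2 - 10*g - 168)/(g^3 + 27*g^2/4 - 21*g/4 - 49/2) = 4*(g^2 + 2*g - 24)/(4*g^2 - g - 14)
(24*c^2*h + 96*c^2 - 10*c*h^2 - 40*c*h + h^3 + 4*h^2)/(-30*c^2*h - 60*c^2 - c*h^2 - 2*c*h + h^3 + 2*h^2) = (-4*c*h - 16*c + h^2 + 4*h)/(5*c*h + 10*c + h^2 + 2*h)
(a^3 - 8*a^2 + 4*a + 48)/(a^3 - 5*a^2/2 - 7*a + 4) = 2*(a - 6)/(2*a - 1)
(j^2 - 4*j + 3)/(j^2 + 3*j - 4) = (j - 3)/(j + 4)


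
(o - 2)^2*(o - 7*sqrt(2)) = o^3 - 7*sqrt(2)*o^2 - 4*o^2 + 4*o + 28*sqrt(2)*o - 28*sqrt(2)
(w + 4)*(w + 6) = w^2 + 10*w + 24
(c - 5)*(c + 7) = c^2 + 2*c - 35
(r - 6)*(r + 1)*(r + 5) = r^3 - 31*r - 30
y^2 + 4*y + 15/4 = (y + 3/2)*(y + 5/2)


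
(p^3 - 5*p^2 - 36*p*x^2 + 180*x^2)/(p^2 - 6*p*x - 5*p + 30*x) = p + 6*x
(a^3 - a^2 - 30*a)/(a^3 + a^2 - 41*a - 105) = a*(a - 6)/(a^2 - 4*a - 21)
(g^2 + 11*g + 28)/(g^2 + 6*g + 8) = (g + 7)/(g + 2)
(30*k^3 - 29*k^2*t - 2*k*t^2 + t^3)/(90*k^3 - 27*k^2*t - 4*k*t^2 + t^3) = (-k + t)/(-3*k + t)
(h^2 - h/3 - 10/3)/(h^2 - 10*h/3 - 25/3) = (h - 2)/(h - 5)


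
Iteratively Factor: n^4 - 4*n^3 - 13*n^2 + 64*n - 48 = (n - 4)*(n^3 - 13*n + 12) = (n - 4)*(n - 1)*(n^2 + n - 12) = (n - 4)*(n - 1)*(n + 4)*(n - 3)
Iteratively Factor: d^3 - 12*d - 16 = (d - 4)*(d^2 + 4*d + 4) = (d - 4)*(d + 2)*(d + 2)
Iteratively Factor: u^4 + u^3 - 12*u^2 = (u + 4)*(u^3 - 3*u^2) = (u - 3)*(u + 4)*(u^2) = u*(u - 3)*(u + 4)*(u)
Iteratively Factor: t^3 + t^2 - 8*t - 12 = (t - 3)*(t^2 + 4*t + 4) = (t - 3)*(t + 2)*(t + 2)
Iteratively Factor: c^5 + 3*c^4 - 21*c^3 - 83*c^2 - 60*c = (c + 4)*(c^4 - c^3 - 17*c^2 - 15*c) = c*(c + 4)*(c^3 - c^2 - 17*c - 15) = c*(c - 5)*(c + 4)*(c^2 + 4*c + 3) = c*(c - 5)*(c + 3)*(c + 4)*(c + 1)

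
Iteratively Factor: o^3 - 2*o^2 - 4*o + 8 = (o - 2)*(o^2 - 4) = (o - 2)*(o + 2)*(o - 2)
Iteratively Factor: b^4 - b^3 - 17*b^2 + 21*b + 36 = (b - 3)*(b^3 + 2*b^2 - 11*b - 12) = (b - 3)*(b + 4)*(b^2 - 2*b - 3) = (b - 3)*(b + 1)*(b + 4)*(b - 3)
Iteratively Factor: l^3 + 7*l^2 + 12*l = (l)*(l^2 + 7*l + 12) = l*(l + 4)*(l + 3)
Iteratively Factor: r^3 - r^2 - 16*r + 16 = (r - 4)*(r^2 + 3*r - 4) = (r - 4)*(r - 1)*(r + 4)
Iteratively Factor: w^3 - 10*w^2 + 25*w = (w)*(w^2 - 10*w + 25) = w*(w - 5)*(w - 5)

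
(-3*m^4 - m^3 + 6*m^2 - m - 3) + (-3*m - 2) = -3*m^4 - m^3 + 6*m^2 - 4*m - 5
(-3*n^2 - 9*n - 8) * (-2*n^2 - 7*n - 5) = 6*n^4 + 39*n^3 + 94*n^2 + 101*n + 40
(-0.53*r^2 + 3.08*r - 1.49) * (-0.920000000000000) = 0.4876*r^2 - 2.8336*r + 1.3708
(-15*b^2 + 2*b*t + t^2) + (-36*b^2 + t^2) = -51*b^2 + 2*b*t + 2*t^2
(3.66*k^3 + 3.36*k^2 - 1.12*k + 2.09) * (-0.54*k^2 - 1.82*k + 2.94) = -1.9764*k^5 - 8.4756*k^4 + 5.25*k^3 + 10.7882*k^2 - 7.0966*k + 6.1446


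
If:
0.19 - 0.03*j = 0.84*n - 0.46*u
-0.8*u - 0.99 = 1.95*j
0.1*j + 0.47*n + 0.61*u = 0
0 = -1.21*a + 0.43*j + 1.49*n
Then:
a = 0.08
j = -0.48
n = 0.20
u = -0.08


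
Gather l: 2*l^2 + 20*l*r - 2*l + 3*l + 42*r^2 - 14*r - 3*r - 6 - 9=2*l^2 + l*(20*r + 1) + 42*r^2 - 17*r - 15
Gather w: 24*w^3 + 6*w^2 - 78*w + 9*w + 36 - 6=24*w^3 + 6*w^2 - 69*w + 30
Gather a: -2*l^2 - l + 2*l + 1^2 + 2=-2*l^2 + l + 3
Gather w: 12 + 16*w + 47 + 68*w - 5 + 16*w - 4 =100*w + 50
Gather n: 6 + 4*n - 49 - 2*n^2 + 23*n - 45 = -2*n^2 + 27*n - 88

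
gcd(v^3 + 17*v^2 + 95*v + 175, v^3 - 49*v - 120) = v + 5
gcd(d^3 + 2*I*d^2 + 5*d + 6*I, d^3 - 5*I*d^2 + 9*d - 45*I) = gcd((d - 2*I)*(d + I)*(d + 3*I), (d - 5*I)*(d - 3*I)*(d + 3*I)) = d + 3*I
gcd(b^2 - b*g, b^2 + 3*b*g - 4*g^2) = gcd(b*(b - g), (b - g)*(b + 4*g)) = b - g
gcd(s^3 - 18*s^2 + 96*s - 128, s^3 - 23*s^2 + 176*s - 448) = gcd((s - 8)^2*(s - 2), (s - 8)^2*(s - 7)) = s^2 - 16*s + 64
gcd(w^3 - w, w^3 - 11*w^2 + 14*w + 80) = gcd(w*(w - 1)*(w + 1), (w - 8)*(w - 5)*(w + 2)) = 1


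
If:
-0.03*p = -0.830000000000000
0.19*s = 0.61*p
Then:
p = 27.67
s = 88.82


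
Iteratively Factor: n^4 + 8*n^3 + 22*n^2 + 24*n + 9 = (n + 3)*(n^3 + 5*n^2 + 7*n + 3) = (n + 1)*(n + 3)*(n^2 + 4*n + 3) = (n + 1)*(n + 3)^2*(n + 1)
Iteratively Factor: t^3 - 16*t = (t - 4)*(t^2 + 4*t) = t*(t - 4)*(t + 4)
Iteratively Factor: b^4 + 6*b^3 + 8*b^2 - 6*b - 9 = (b + 1)*(b^3 + 5*b^2 + 3*b - 9) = (b - 1)*(b + 1)*(b^2 + 6*b + 9) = (b - 1)*(b + 1)*(b + 3)*(b + 3)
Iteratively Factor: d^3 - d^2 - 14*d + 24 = (d - 3)*(d^2 + 2*d - 8) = (d - 3)*(d - 2)*(d + 4)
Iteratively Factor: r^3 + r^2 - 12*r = (r - 3)*(r^2 + 4*r) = r*(r - 3)*(r + 4)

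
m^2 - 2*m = m*(m - 2)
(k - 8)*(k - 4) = k^2 - 12*k + 32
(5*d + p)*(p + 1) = 5*d*p + 5*d + p^2 + p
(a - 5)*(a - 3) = a^2 - 8*a + 15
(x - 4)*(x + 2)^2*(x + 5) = x^4 + 5*x^3 - 12*x^2 - 76*x - 80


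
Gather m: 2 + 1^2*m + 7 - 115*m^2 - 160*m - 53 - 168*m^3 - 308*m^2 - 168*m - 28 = -168*m^3 - 423*m^2 - 327*m - 72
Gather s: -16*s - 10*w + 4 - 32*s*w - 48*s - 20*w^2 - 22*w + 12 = s*(-32*w - 64) - 20*w^2 - 32*w + 16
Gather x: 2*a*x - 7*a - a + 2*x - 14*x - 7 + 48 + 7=-8*a + x*(2*a - 12) + 48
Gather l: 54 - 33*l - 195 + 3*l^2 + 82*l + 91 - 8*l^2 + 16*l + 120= -5*l^2 + 65*l + 70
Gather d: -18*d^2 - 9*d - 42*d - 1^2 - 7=-18*d^2 - 51*d - 8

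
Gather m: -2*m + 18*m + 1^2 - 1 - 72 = 16*m - 72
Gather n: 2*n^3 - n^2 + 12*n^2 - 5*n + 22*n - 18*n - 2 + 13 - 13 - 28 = 2*n^3 + 11*n^2 - n - 30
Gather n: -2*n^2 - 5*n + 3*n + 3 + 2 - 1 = -2*n^2 - 2*n + 4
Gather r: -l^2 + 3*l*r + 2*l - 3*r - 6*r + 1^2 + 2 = -l^2 + 2*l + r*(3*l - 9) + 3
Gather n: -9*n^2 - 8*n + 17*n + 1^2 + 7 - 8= -9*n^2 + 9*n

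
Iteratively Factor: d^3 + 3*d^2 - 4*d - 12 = (d - 2)*(d^2 + 5*d + 6) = (d - 2)*(d + 2)*(d + 3)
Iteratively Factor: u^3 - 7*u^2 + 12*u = (u - 3)*(u^2 - 4*u) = u*(u - 3)*(u - 4)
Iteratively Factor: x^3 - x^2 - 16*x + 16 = (x - 1)*(x^2 - 16) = (x - 4)*(x - 1)*(x + 4)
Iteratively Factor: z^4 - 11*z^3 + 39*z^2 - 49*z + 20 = (z - 5)*(z^3 - 6*z^2 + 9*z - 4) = (z - 5)*(z - 1)*(z^2 - 5*z + 4) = (z - 5)*(z - 1)^2*(z - 4)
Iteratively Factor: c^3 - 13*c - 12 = (c + 1)*(c^2 - c - 12) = (c + 1)*(c + 3)*(c - 4)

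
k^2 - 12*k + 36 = (k - 6)^2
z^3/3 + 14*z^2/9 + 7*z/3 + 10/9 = (z/3 + 1/3)*(z + 5/3)*(z + 2)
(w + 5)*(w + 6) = w^2 + 11*w + 30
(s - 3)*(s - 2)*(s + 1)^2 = s^4 - 3*s^3 - 3*s^2 + 7*s + 6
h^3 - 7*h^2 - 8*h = h*(h - 8)*(h + 1)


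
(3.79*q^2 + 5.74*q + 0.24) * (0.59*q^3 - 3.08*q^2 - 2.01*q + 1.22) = 2.2361*q^5 - 8.2866*q^4 - 25.1555*q^3 - 7.6528*q^2 + 6.5204*q + 0.2928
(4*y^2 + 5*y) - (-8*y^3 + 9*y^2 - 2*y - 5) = 8*y^3 - 5*y^2 + 7*y + 5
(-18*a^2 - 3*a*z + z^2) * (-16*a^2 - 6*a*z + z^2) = 288*a^4 + 156*a^3*z - 16*a^2*z^2 - 9*a*z^3 + z^4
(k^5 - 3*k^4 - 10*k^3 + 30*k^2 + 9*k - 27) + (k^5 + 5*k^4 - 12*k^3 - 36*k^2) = 2*k^5 + 2*k^4 - 22*k^3 - 6*k^2 + 9*k - 27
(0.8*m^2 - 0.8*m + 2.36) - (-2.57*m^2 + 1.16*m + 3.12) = 3.37*m^2 - 1.96*m - 0.76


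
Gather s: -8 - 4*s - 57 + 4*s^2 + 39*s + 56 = 4*s^2 + 35*s - 9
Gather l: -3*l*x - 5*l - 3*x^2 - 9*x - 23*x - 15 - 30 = l*(-3*x - 5) - 3*x^2 - 32*x - 45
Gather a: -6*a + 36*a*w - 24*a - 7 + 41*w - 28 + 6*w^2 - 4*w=a*(36*w - 30) + 6*w^2 + 37*w - 35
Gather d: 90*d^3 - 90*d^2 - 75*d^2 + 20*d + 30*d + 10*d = 90*d^3 - 165*d^2 + 60*d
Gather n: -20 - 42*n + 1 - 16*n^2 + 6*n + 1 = -16*n^2 - 36*n - 18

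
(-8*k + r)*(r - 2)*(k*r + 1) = -8*k^2*r^2 + 16*k^2*r + k*r^3 - 2*k*r^2 - 8*k*r + 16*k + r^2 - 2*r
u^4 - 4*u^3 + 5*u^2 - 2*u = u*(u - 2)*(u - 1)^2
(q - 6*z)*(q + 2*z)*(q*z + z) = q^3*z - 4*q^2*z^2 + q^2*z - 12*q*z^3 - 4*q*z^2 - 12*z^3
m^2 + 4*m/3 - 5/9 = (m - 1/3)*(m + 5/3)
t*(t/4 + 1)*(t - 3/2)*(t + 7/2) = t^4/4 + 3*t^3/2 + 11*t^2/16 - 21*t/4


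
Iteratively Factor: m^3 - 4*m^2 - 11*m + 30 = (m + 3)*(m^2 - 7*m + 10) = (m - 5)*(m + 3)*(m - 2)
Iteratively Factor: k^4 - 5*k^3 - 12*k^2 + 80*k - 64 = (k - 1)*(k^3 - 4*k^2 - 16*k + 64) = (k - 1)*(k + 4)*(k^2 - 8*k + 16) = (k - 4)*(k - 1)*(k + 4)*(k - 4)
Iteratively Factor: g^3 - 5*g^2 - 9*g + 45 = (g - 3)*(g^2 - 2*g - 15) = (g - 3)*(g + 3)*(g - 5)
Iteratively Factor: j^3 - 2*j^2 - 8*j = (j)*(j^2 - 2*j - 8) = j*(j - 4)*(j + 2)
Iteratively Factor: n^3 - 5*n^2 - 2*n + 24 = (n + 2)*(n^2 - 7*n + 12) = (n - 3)*(n + 2)*(n - 4)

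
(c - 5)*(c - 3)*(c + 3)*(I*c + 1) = I*c^4 + c^3 - 5*I*c^3 - 5*c^2 - 9*I*c^2 - 9*c + 45*I*c + 45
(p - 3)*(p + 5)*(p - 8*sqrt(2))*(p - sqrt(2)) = p^4 - 9*sqrt(2)*p^3 + 2*p^3 - 18*sqrt(2)*p^2 + p^2 + 32*p + 135*sqrt(2)*p - 240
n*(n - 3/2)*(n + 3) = n^3 + 3*n^2/2 - 9*n/2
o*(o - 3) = o^2 - 3*o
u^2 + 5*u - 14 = (u - 2)*(u + 7)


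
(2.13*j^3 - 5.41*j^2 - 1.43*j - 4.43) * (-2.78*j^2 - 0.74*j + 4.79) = -5.9214*j^5 + 13.4636*j^4 + 18.1815*j^3 - 12.5403*j^2 - 3.5715*j - 21.2197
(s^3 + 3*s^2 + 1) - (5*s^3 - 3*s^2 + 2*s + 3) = -4*s^3 + 6*s^2 - 2*s - 2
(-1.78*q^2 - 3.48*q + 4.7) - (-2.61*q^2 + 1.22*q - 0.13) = 0.83*q^2 - 4.7*q + 4.83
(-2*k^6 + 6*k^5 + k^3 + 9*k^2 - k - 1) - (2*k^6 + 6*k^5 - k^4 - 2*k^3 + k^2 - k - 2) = -4*k^6 + k^4 + 3*k^3 + 8*k^2 + 1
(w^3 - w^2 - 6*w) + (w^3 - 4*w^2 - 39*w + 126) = 2*w^3 - 5*w^2 - 45*w + 126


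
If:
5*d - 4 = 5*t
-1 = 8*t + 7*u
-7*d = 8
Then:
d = -8/7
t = -68/35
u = 509/245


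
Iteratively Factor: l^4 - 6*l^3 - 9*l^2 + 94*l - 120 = (l - 2)*(l^3 - 4*l^2 - 17*l + 60) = (l - 5)*(l - 2)*(l^2 + l - 12) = (l - 5)*(l - 3)*(l - 2)*(l + 4)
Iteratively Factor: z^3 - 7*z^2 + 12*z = (z - 3)*(z^2 - 4*z) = (z - 4)*(z - 3)*(z)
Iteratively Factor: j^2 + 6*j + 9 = (j + 3)*(j + 3)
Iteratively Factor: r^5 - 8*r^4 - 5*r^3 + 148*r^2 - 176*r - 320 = (r + 4)*(r^4 - 12*r^3 + 43*r^2 - 24*r - 80) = (r - 4)*(r + 4)*(r^3 - 8*r^2 + 11*r + 20) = (r - 4)^2*(r + 4)*(r^2 - 4*r - 5) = (r - 5)*(r - 4)^2*(r + 4)*(r + 1)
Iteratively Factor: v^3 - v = (v)*(v^2 - 1) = v*(v - 1)*(v + 1)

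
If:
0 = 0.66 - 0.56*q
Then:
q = 1.18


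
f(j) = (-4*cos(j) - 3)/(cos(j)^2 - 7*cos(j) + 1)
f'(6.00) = -0.19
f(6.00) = 1.43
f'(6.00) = -0.19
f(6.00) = 1.43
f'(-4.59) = 7.29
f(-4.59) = -1.34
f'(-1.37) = -182.44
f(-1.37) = 10.66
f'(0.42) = 0.32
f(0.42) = 1.46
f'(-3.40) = 0.09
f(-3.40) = 0.10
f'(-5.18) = 5.03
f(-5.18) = 2.46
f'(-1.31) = -41.08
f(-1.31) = 5.46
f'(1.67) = 8.77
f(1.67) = -1.53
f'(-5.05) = 14.57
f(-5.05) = 3.58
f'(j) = (2*sin(j)*cos(j) - 7*sin(j))*(-4*cos(j) - 3)/(cos(j)^2 - 7*cos(j) + 1)^2 + 4*sin(j)/(cos(j)^2 - 7*cos(j) + 1) = (-4*cos(j)^2 - 6*cos(j) + 25)*sin(j)/(sin(j)^2 + 7*cos(j) - 2)^2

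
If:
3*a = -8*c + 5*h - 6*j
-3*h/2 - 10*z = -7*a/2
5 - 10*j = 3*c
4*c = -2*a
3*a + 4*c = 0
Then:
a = 0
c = 0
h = 3/5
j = 1/2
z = -9/100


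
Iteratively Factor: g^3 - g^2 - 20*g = (g + 4)*(g^2 - 5*g) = (g - 5)*(g + 4)*(g)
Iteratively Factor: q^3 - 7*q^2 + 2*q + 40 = (q - 4)*(q^2 - 3*q - 10) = (q - 4)*(q + 2)*(q - 5)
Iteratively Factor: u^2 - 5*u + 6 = (u - 2)*(u - 3)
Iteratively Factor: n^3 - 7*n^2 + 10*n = (n - 5)*(n^2 - 2*n) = (n - 5)*(n - 2)*(n)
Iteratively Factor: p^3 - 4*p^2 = (p - 4)*(p^2) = p*(p - 4)*(p)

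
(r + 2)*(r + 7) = r^2 + 9*r + 14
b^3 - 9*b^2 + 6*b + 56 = (b - 7)*(b - 4)*(b + 2)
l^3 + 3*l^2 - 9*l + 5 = (l - 1)^2*(l + 5)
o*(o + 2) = o^2 + 2*o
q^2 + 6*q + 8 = (q + 2)*(q + 4)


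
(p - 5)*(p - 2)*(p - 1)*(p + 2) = p^4 - 6*p^3 + p^2 + 24*p - 20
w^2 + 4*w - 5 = (w - 1)*(w + 5)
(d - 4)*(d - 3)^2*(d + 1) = d^4 - 9*d^3 + 23*d^2 - 3*d - 36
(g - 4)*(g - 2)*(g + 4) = g^3 - 2*g^2 - 16*g + 32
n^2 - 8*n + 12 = (n - 6)*(n - 2)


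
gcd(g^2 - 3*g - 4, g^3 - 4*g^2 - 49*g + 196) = g - 4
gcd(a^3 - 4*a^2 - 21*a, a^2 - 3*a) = a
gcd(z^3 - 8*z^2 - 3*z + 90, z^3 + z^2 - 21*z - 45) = z^2 - 2*z - 15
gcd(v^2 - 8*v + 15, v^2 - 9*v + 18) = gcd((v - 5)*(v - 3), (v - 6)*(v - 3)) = v - 3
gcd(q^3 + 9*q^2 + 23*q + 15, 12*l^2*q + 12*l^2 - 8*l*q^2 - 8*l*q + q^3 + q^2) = q + 1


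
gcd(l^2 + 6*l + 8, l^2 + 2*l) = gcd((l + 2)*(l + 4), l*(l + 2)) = l + 2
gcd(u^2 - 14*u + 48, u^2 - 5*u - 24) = u - 8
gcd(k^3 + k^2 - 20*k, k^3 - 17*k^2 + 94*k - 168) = k - 4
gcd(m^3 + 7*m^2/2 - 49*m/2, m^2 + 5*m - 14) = m + 7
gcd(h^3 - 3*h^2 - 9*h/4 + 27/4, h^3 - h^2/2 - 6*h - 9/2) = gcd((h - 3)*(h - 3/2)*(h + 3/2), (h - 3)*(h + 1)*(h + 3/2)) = h^2 - 3*h/2 - 9/2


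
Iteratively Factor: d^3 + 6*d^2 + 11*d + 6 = (d + 3)*(d^2 + 3*d + 2) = (d + 2)*(d + 3)*(d + 1)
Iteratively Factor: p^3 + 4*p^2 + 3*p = (p + 1)*(p^2 + 3*p) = p*(p + 1)*(p + 3)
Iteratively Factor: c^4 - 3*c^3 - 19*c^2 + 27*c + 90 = (c + 2)*(c^3 - 5*c^2 - 9*c + 45) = (c - 3)*(c + 2)*(c^2 - 2*c - 15) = (c - 5)*(c - 3)*(c + 2)*(c + 3)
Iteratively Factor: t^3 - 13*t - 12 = (t - 4)*(t^2 + 4*t + 3) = (t - 4)*(t + 1)*(t + 3)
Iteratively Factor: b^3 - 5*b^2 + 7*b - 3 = (b - 1)*(b^2 - 4*b + 3) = (b - 1)^2*(b - 3)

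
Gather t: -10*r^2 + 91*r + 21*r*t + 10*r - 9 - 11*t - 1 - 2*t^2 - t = -10*r^2 + 101*r - 2*t^2 + t*(21*r - 12) - 10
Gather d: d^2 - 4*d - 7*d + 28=d^2 - 11*d + 28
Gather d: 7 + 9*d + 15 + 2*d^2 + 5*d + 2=2*d^2 + 14*d + 24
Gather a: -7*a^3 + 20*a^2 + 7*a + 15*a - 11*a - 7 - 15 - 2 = -7*a^3 + 20*a^2 + 11*a - 24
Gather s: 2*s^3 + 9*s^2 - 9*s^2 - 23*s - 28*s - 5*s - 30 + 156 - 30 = 2*s^3 - 56*s + 96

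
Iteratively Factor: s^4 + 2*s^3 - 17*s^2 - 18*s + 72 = (s + 3)*(s^3 - s^2 - 14*s + 24) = (s + 3)*(s + 4)*(s^2 - 5*s + 6) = (s - 2)*(s + 3)*(s + 4)*(s - 3)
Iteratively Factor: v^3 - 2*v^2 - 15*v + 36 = (v + 4)*(v^2 - 6*v + 9) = (v - 3)*(v + 4)*(v - 3)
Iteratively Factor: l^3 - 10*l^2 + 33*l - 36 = (l - 4)*(l^2 - 6*l + 9) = (l - 4)*(l - 3)*(l - 3)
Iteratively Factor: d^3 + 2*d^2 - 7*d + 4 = (d + 4)*(d^2 - 2*d + 1) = (d - 1)*(d + 4)*(d - 1)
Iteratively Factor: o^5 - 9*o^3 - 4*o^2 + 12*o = (o)*(o^4 - 9*o^2 - 4*o + 12) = o*(o - 1)*(o^3 + o^2 - 8*o - 12) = o*(o - 3)*(o - 1)*(o^2 + 4*o + 4) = o*(o - 3)*(o - 1)*(o + 2)*(o + 2)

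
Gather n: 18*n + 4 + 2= 18*n + 6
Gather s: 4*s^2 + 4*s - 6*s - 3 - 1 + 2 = 4*s^2 - 2*s - 2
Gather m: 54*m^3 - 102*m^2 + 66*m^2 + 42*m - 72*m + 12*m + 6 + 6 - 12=54*m^3 - 36*m^2 - 18*m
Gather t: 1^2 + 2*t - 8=2*t - 7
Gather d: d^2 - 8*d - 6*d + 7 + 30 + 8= d^2 - 14*d + 45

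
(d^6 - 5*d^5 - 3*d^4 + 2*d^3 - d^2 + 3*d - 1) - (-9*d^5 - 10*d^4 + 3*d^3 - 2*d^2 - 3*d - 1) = d^6 + 4*d^5 + 7*d^4 - d^3 + d^2 + 6*d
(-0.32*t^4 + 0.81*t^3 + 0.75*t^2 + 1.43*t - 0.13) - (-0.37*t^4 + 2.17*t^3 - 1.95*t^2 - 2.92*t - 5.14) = 0.05*t^4 - 1.36*t^3 + 2.7*t^2 + 4.35*t + 5.01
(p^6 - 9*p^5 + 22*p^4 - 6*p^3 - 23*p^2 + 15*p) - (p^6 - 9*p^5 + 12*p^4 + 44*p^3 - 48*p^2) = 10*p^4 - 50*p^3 + 25*p^2 + 15*p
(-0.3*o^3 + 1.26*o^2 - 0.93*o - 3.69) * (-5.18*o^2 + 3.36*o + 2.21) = 1.554*o^5 - 7.5348*o^4 + 8.388*o^3 + 18.774*o^2 - 14.4537*o - 8.1549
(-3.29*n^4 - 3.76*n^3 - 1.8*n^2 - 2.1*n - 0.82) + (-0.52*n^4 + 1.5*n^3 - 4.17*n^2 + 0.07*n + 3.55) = -3.81*n^4 - 2.26*n^3 - 5.97*n^2 - 2.03*n + 2.73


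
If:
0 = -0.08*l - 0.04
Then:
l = -0.50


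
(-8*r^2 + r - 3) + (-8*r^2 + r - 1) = -16*r^2 + 2*r - 4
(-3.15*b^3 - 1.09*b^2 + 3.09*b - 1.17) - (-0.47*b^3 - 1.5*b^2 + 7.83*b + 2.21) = -2.68*b^3 + 0.41*b^2 - 4.74*b - 3.38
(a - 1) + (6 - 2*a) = 5 - a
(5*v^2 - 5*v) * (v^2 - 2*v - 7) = 5*v^4 - 15*v^3 - 25*v^2 + 35*v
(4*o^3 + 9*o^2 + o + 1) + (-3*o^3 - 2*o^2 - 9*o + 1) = o^3 + 7*o^2 - 8*o + 2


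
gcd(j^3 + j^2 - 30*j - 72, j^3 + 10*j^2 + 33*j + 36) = j^2 + 7*j + 12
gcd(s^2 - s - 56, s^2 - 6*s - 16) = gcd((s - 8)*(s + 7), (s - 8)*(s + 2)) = s - 8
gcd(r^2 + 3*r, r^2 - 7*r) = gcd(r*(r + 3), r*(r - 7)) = r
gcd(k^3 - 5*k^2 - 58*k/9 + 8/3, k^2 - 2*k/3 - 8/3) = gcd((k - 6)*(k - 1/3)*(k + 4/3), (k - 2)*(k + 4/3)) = k + 4/3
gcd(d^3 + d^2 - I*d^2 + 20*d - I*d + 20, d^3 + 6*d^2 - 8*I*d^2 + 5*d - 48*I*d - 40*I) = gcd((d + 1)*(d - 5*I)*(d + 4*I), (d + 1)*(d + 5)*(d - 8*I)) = d + 1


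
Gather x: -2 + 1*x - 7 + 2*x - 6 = 3*x - 15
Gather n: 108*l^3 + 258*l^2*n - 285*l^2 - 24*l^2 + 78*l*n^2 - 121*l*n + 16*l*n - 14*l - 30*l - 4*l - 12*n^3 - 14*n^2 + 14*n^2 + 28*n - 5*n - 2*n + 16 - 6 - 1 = 108*l^3 - 309*l^2 + 78*l*n^2 - 48*l - 12*n^3 + n*(258*l^2 - 105*l + 21) + 9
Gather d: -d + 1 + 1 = 2 - d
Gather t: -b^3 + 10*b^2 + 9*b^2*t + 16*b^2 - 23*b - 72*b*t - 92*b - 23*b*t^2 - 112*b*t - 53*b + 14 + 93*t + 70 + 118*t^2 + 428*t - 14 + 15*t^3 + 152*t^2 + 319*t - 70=-b^3 + 26*b^2 - 168*b + 15*t^3 + t^2*(270 - 23*b) + t*(9*b^2 - 184*b + 840)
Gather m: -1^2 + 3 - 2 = 0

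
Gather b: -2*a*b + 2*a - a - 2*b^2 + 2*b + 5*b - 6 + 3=a - 2*b^2 + b*(7 - 2*a) - 3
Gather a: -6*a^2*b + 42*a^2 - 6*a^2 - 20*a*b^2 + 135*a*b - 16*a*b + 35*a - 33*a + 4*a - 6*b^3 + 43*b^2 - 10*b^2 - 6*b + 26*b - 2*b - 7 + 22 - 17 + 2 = a^2*(36 - 6*b) + a*(-20*b^2 + 119*b + 6) - 6*b^3 + 33*b^2 + 18*b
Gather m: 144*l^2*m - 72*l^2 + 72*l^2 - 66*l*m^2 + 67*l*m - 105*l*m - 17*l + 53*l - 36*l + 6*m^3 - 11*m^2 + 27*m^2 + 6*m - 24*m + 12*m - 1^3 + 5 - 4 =6*m^3 + m^2*(16 - 66*l) + m*(144*l^2 - 38*l - 6)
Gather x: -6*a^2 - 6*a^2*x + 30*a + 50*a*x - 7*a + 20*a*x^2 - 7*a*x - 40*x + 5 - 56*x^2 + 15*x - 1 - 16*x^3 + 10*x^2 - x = -6*a^2 + 23*a - 16*x^3 + x^2*(20*a - 46) + x*(-6*a^2 + 43*a - 26) + 4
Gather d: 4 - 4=0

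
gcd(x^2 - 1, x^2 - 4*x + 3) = x - 1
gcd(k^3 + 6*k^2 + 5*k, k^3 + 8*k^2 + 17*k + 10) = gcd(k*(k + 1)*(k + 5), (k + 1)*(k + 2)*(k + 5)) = k^2 + 6*k + 5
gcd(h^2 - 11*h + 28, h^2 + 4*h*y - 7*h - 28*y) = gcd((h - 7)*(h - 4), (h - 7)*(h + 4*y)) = h - 7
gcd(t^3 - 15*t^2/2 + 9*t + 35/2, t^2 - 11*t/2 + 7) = t - 7/2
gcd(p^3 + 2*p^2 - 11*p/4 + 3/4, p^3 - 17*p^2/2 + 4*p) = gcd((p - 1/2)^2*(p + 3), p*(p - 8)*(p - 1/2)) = p - 1/2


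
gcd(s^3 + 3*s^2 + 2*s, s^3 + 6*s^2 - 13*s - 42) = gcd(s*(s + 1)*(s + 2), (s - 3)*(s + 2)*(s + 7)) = s + 2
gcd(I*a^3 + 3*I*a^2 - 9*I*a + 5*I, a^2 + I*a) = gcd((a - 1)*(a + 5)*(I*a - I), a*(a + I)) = 1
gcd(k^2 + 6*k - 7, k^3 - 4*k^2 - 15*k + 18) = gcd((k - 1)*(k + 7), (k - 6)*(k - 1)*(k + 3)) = k - 1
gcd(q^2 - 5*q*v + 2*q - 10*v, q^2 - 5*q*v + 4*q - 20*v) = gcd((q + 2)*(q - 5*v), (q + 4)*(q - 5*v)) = q - 5*v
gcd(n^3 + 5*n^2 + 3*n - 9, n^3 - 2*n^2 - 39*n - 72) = n^2 + 6*n + 9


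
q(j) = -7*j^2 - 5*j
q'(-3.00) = 37.00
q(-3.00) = -48.00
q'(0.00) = -5.00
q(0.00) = 0.00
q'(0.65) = -14.10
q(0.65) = -6.21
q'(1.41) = -24.74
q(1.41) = -20.97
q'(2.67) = -42.38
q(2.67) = -63.25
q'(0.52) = -12.28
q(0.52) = -4.49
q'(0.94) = -18.16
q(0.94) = -10.89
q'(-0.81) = 6.34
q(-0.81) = -0.54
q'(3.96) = -60.44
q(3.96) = -129.57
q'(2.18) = -35.52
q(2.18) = -44.17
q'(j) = -14*j - 5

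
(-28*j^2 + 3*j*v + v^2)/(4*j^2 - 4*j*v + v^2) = (-28*j^2 + 3*j*v + v^2)/(4*j^2 - 4*j*v + v^2)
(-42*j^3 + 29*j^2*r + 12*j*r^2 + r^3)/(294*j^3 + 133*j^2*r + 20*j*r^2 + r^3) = (-j + r)/(7*j + r)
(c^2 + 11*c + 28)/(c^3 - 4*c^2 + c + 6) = (c^2 + 11*c + 28)/(c^3 - 4*c^2 + c + 6)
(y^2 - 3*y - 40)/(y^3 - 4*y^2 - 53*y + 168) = (y + 5)/(y^2 + 4*y - 21)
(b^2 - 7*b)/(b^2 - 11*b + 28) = b/(b - 4)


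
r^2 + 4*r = r*(r + 4)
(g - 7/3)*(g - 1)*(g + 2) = g^3 - 4*g^2/3 - 13*g/3 + 14/3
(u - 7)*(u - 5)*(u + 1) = u^3 - 11*u^2 + 23*u + 35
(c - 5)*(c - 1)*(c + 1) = c^3 - 5*c^2 - c + 5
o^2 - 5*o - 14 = (o - 7)*(o + 2)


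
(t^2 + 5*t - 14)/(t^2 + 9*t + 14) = (t - 2)/(t + 2)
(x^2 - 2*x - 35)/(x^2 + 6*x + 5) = (x - 7)/(x + 1)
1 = 1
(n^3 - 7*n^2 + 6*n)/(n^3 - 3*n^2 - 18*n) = (n - 1)/(n + 3)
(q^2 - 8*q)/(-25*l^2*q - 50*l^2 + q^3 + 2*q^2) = q*(8 - q)/(25*l^2*q + 50*l^2 - q^3 - 2*q^2)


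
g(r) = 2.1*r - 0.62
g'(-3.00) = 2.10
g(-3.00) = -6.92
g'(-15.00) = 2.10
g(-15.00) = -32.12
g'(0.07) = 2.10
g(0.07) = -0.47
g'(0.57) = 2.10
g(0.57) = 0.58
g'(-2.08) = 2.10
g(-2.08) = -4.99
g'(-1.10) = 2.10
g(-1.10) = -2.93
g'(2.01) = 2.10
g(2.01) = 3.60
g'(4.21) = 2.10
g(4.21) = 8.22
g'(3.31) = 2.10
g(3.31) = 6.33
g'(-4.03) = 2.10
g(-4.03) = -9.08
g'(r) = 2.10000000000000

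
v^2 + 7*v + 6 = (v + 1)*(v + 6)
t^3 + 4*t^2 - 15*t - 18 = (t - 3)*(t + 1)*(t + 6)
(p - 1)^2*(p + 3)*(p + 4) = p^4 + 5*p^3 - p^2 - 17*p + 12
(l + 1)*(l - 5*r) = l^2 - 5*l*r + l - 5*r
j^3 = j^3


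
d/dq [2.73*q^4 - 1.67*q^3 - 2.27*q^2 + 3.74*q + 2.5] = 10.92*q^3 - 5.01*q^2 - 4.54*q + 3.74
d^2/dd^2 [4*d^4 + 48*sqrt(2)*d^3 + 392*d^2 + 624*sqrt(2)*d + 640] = 48*d^2 + 288*sqrt(2)*d + 784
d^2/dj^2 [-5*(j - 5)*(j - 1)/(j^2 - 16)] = 30*(2*j^3 - 21*j^2 + 96*j - 112)/(j^6 - 48*j^4 + 768*j^2 - 4096)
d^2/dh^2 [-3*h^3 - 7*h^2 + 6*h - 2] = -18*h - 14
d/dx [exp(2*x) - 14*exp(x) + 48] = 2*(exp(x) - 7)*exp(x)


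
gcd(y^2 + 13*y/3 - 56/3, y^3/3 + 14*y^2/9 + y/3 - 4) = 1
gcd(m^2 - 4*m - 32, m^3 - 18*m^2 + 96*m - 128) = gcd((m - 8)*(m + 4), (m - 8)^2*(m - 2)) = m - 8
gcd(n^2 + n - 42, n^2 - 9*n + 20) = 1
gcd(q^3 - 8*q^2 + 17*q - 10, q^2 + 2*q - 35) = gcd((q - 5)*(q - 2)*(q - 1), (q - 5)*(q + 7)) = q - 5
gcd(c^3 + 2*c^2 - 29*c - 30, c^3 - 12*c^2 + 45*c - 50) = c - 5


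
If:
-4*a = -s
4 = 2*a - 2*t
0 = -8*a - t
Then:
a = 2/9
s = 8/9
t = -16/9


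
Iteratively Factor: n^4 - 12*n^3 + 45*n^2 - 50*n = (n)*(n^3 - 12*n^2 + 45*n - 50) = n*(n - 5)*(n^2 - 7*n + 10) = n*(n - 5)^2*(n - 2)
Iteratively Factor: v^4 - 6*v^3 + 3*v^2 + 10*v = (v + 1)*(v^3 - 7*v^2 + 10*v) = v*(v + 1)*(v^2 - 7*v + 10) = v*(v - 5)*(v + 1)*(v - 2)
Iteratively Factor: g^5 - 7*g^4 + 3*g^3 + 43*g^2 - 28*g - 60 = (g - 5)*(g^4 - 2*g^3 - 7*g^2 + 8*g + 12) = (g - 5)*(g + 2)*(g^3 - 4*g^2 + g + 6) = (g - 5)*(g + 1)*(g + 2)*(g^2 - 5*g + 6) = (g - 5)*(g - 2)*(g + 1)*(g + 2)*(g - 3)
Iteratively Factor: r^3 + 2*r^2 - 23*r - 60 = (r - 5)*(r^2 + 7*r + 12) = (r - 5)*(r + 3)*(r + 4)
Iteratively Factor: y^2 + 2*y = (y)*(y + 2)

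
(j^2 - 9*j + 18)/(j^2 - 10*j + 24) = (j - 3)/(j - 4)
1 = 1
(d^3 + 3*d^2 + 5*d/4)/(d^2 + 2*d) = (d^2 + 3*d + 5/4)/(d + 2)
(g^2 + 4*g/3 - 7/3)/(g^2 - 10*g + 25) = (3*g^2 + 4*g - 7)/(3*(g^2 - 10*g + 25))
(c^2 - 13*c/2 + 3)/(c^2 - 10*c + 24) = (c - 1/2)/(c - 4)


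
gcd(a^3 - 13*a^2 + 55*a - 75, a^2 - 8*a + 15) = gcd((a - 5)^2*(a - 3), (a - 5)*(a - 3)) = a^2 - 8*a + 15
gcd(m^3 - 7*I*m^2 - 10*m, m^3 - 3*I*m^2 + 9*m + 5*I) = m - 5*I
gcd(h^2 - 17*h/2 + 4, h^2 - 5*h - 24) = h - 8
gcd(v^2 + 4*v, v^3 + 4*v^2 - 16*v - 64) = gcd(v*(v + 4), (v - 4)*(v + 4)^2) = v + 4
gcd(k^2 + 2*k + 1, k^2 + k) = k + 1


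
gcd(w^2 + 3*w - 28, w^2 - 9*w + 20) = w - 4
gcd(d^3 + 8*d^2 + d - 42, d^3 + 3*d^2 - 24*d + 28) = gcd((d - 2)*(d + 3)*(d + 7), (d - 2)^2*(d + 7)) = d^2 + 5*d - 14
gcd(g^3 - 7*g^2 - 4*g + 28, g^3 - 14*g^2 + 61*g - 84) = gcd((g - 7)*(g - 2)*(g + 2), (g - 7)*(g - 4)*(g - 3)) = g - 7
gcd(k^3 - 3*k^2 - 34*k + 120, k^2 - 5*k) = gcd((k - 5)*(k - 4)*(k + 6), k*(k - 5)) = k - 5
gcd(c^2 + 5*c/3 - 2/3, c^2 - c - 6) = c + 2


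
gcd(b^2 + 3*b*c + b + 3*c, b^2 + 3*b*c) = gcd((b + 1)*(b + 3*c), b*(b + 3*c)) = b + 3*c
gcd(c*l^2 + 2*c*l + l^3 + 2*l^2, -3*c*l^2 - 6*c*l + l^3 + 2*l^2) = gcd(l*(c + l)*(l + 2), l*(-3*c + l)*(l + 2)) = l^2 + 2*l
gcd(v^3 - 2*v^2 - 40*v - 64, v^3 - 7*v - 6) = v + 2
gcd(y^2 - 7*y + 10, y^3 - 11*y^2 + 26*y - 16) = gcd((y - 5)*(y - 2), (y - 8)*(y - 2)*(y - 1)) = y - 2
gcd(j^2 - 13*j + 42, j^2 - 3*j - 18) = j - 6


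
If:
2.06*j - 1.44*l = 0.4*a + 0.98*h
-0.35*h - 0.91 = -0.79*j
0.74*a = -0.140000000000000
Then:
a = -0.19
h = 36.3605974395448 - 21.3834586466165*l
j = 17.2610241820768 - 9.47368421052632*l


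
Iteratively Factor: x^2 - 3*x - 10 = (x - 5)*(x + 2)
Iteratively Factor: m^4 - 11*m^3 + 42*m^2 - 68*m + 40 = (m - 2)*(m^3 - 9*m^2 + 24*m - 20) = (m - 2)^2*(m^2 - 7*m + 10) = (m - 5)*(m - 2)^2*(m - 2)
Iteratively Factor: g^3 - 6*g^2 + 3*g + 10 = (g + 1)*(g^2 - 7*g + 10) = (g - 2)*(g + 1)*(g - 5)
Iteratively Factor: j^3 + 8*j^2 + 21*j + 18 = (j + 3)*(j^2 + 5*j + 6) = (j + 2)*(j + 3)*(j + 3)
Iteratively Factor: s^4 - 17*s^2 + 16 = (s - 1)*(s^3 + s^2 - 16*s - 16) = (s - 4)*(s - 1)*(s^2 + 5*s + 4) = (s - 4)*(s - 1)*(s + 1)*(s + 4)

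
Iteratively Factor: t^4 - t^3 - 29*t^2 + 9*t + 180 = (t + 4)*(t^3 - 5*t^2 - 9*t + 45) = (t + 3)*(t + 4)*(t^2 - 8*t + 15) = (t - 3)*(t + 3)*(t + 4)*(t - 5)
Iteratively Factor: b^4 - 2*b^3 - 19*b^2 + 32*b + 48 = (b - 4)*(b^3 + 2*b^2 - 11*b - 12) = (b - 4)*(b + 4)*(b^2 - 2*b - 3) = (b - 4)*(b + 1)*(b + 4)*(b - 3)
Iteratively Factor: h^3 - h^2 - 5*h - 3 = (h - 3)*(h^2 + 2*h + 1) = (h - 3)*(h + 1)*(h + 1)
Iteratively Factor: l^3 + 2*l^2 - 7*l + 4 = (l - 1)*(l^2 + 3*l - 4) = (l - 1)^2*(l + 4)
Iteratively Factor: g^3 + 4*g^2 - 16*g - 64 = (g + 4)*(g^2 - 16) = (g + 4)^2*(g - 4)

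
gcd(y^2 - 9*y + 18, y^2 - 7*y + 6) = y - 6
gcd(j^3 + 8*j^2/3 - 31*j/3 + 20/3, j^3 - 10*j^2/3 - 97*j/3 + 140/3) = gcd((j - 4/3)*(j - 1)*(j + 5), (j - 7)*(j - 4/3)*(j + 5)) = j^2 + 11*j/3 - 20/3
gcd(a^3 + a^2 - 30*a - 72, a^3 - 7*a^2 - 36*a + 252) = a - 6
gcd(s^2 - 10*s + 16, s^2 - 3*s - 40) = s - 8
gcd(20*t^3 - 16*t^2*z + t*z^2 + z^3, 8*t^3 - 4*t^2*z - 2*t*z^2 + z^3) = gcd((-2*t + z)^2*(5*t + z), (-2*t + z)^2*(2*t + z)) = 4*t^2 - 4*t*z + z^2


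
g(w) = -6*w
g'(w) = -6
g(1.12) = -6.72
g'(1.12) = -6.00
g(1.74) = -10.44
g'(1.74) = -6.00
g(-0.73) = 4.38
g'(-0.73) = -6.00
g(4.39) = -26.34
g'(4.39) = -6.00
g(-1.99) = 11.94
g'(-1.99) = -6.00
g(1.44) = -8.64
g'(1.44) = -6.00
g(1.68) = -10.08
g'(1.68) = -6.00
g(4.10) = -24.60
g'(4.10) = -6.00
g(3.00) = -18.00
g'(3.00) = -6.00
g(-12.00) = 72.00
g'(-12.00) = -6.00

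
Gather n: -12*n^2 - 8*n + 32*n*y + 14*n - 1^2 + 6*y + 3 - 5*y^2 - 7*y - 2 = -12*n^2 + n*(32*y + 6) - 5*y^2 - y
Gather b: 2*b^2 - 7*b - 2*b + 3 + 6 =2*b^2 - 9*b + 9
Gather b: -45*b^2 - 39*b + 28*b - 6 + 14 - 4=-45*b^2 - 11*b + 4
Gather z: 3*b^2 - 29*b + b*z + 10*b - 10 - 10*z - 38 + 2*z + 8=3*b^2 - 19*b + z*(b - 8) - 40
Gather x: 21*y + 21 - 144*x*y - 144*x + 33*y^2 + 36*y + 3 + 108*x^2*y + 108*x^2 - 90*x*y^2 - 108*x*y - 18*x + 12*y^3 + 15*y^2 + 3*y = x^2*(108*y + 108) + x*(-90*y^2 - 252*y - 162) + 12*y^3 + 48*y^2 + 60*y + 24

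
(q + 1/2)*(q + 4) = q^2 + 9*q/2 + 2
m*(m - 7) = m^2 - 7*m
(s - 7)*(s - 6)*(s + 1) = s^3 - 12*s^2 + 29*s + 42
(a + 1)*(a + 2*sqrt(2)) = a^2 + a + 2*sqrt(2)*a + 2*sqrt(2)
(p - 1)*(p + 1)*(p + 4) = p^3 + 4*p^2 - p - 4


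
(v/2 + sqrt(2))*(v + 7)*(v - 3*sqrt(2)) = v^3/2 - sqrt(2)*v^2/2 + 7*v^2/2 - 6*v - 7*sqrt(2)*v/2 - 42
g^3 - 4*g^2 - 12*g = g*(g - 6)*(g + 2)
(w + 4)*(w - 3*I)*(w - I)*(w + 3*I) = w^4 + 4*w^3 - I*w^3 + 9*w^2 - 4*I*w^2 + 36*w - 9*I*w - 36*I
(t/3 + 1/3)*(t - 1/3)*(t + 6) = t^3/3 + 20*t^2/9 + 11*t/9 - 2/3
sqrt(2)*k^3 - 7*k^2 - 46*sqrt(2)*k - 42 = (k - 7*sqrt(2))*(k + 3*sqrt(2))*(sqrt(2)*k + 1)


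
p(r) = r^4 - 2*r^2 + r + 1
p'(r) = 4*r^3 - 4*r + 1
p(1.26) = 1.61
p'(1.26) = 3.96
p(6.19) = 1398.68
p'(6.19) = 924.95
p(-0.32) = 0.49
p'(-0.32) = 2.15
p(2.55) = 32.83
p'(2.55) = 57.13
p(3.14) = 81.63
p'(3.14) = 112.28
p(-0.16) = 0.79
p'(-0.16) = 1.62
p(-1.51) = 0.13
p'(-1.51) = -6.73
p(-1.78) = 2.92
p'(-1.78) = -14.44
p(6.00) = 1231.00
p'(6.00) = 841.00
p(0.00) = 1.00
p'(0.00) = 1.00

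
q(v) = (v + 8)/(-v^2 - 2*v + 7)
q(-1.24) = 0.85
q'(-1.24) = 0.07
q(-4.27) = -1.39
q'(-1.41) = 0.04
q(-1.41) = 0.84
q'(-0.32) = 0.32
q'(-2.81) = -0.63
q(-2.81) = 1.10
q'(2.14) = 17.88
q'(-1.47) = 0.03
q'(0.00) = 0.47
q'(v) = (v + 8)*(2*v + 2)/(-v^2 - 2*v + 7)^2 + 1/(-v^2 - 2*v + 7)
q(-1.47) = 0.84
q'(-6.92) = -0.05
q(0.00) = 1.14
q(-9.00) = 0.02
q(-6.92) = -0.04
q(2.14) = -5.45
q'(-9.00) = -0.01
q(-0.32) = 1.02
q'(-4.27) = -3.74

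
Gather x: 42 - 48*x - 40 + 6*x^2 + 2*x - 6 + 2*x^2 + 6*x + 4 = 8*x^2 - 40*x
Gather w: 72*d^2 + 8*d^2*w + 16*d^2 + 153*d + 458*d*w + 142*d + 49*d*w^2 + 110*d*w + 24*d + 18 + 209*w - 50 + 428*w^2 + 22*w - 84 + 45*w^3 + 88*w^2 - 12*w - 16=88*d^2 + 319*d + 45*w^3 + w^2*(49*d + 516) + w*(8*d^2 + 568*d + 219) - 132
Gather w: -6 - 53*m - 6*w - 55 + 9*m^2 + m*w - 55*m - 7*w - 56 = 9*m^2 - 108*m + w*(m - 13) - 117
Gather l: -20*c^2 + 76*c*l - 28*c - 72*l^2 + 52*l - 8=-20*c^2 - 28*c - 72*l^2 + l*(76*c + 52) - 8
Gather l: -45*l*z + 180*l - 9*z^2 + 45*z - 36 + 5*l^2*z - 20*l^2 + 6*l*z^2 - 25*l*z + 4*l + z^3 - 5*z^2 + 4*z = l^2*(5*z - 20) + l*(6*z^2 - 70*z + 184) + z^3 - 14*z^2 + 49*z - 36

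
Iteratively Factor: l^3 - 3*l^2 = (l - 3)*(l^2) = l*(l - 3)*(l)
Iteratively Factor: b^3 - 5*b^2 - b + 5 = (b - 1)*(b^2 - 4*b - 5) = (b - 1)*(b + 1)*(b - 5)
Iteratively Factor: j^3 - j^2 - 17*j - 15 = (j + 1)*(j^2 - 2*j - 15) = (j - 5)*(j + 1)*(j + 3)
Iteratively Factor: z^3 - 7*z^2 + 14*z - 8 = (z - 4)*(z^2 - 3*z + 2) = (z - 4)*(z - 2)*(z - 1)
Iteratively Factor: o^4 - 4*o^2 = (o - 2)*(o^3 + 2*o^2) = o*(o - 2)*(o^2 + 2*o) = o^2*(o - 2)*(o + 2)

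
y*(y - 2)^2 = y^3 - 4*y^2 + 4*y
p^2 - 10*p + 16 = (p - 8)*(p - 2)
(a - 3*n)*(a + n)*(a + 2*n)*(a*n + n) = a^4*n + a^3*n - 7*a^2*n^3 - 6*a*n^4 - 7*a*n^3 - 6*n^4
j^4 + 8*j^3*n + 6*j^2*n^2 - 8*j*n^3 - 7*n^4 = (j - n)*(j + n)^2*(j + 7*n)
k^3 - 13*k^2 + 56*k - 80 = (k - 5)*(k - 4)^2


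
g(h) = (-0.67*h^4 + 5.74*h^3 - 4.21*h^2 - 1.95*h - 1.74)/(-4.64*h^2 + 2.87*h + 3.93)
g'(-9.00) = -3.74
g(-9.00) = 22.39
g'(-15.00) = -5.48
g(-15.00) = 50.05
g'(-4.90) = -2.54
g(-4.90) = 9.50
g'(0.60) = -0.90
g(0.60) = -0.82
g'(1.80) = -0.92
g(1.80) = -1.27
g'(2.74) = -0.36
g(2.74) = -1.81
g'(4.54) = 0.17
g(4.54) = -1.97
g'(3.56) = -0.11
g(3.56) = -2.00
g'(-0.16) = 0.56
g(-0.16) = -0.47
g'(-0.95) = 4.01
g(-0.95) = 3.07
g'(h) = (9.28*h - 2.87)*(-0.67*h^4 + 5.74*h^3 - 4.21*h^2 - 1.95*h - 1.74)/(-4.64*h^2 + 2.87*h + 3.93)^2 + (-2.68*h^3 + 17.22*h^2 - 8.42*h - 1.95)/(-4.64*h^2 + 2.87*h + 3.93) = (6.2176*h^5 - 32.4023*h^4 + 22.4152*h^3 + 46.5439*h^2 - 49.2378*h - 2.6697)/(21.5296*h^4 - 26.6336*h^3 - 28.2335*h^2 + 22.5582*h + 15.4449)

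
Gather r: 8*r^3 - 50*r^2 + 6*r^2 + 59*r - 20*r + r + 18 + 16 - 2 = 8*r^3 - 44*r^2 + 40*r + 32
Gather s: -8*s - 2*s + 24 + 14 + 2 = 40 - 10*s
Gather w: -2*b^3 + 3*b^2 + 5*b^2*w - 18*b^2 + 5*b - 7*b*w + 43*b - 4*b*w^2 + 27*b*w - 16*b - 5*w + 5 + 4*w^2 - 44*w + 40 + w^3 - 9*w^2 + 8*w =-2*b^3 - 15*b^2 + 32*b + w^3 + w^2*(-4*b - 5) + w*(5*b^2 + 20*b - 41) + 45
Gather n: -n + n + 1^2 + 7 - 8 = 0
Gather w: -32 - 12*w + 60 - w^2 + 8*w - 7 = -w^2 - 4*w + 21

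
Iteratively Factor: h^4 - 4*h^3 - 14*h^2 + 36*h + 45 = (h + 1)*(h^3 - 5*h^2 - 9*h + 45) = (h + 1)*(h + 3)*(h^2 - 8*h + 15) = (h - 3)*(h + 1)*(h + 3)*(h - 5)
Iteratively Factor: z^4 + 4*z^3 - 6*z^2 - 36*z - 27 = (z - 3)*(z^3 + 7*z^2 + 15*z + 9) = (z - 3)*(z + 1)*(z^2 + 6*z + 9) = (z - 3)*(z + 1)*(z + 3)*(z + 3)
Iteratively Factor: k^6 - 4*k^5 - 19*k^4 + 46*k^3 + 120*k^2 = (k - 5)*(k^5 + k^4 - 14*k^3 - 24*k^2) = (k - 5)*(k + 3)*(k^4 - 2*k^3 - 8*k^2) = (k - 5)*(k - 4)*(k + 3)*(k^3 + 2*k^2) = (k - 5)*(k - 4)*(k + 2)*(k + 3)*(k^2) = k*(k - 5)*(k - 4)*(k + 2)*(k + 3)*(k)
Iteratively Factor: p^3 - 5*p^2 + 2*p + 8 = (p + 1)*(p^2 - 6*p + 8) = (p - 4)*(p + 1)*(p - 2)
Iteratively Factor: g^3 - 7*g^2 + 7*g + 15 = (g - 3)*(g^2 - 4*g - 5) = (g - 5)*(g - 3)*(g + 1)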